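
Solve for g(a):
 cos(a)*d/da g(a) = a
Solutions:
 g(a) = C1 + Integral(a/cos(a), a)


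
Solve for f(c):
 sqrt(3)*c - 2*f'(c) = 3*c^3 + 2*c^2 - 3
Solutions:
 f(c) = C1 - 3*c^4/8 - c^3/3 + sqrt(3)*c^2/4 + 3*c/2


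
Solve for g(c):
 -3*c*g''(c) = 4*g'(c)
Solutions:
 g(c) = C1 + C2/c^(1/3)


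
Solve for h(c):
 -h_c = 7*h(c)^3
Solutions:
 h(c) = -sqrt(2)*sqrt(-1/(C1 - 7*c))/2
 h(c) = sqrt(2)*sqrt(-1/(C1 - 7*c))/2


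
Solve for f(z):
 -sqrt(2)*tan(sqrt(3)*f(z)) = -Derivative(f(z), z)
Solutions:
 f(z) = sqrt(3)*(pi - asin(C1*exp(sqrt(6)*z)))/3
 f(z) = sqrt(3)*asin(C1*exp(sqrt(6)*z))/3


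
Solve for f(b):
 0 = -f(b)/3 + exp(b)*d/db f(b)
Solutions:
 f(b) = C1*exp(-exp(-b)/3)


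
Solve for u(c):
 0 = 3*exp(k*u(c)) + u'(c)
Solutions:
 u(c) = Piecewise((log(1/(C1*k + 3*c*k))/k, Ne(k, 0)), (nan, True))
 u(c) = Piecewise((C1 - 3*c, Eq(k, 0)), (nan, True))


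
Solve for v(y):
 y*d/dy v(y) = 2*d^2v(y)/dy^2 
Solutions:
 v(y) = C1 + C2*erfi(y/2)


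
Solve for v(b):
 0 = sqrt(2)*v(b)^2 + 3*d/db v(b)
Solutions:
 v(b) = 3/(C1 + sqrt(2)*b)


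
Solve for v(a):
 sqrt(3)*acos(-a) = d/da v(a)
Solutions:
 v(a) = C1 + sqrt(3)*(a*acos(-a) + sqrt(1 - a^2))


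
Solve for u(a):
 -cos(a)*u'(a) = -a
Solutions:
 u(a) = C1 + Integral(a/cos(a), a)


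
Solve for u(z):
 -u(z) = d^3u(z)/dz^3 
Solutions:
 u(z) = C3*exp(-z) + (C1*sin(sqrt(3)*z/2) + C2*cos(sqrt(3)*z/2))*exp(z/2)


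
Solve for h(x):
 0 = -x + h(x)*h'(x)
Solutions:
 h(x) = -sqrt(C1 + x^2)
 h(x) = sqrt(C1 + x^2)


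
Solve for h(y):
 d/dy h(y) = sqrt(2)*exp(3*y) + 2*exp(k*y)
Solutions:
 h(y) = C1 + sqrt(2)*exp(3*y)/3 + 2*exp(k*y)/k


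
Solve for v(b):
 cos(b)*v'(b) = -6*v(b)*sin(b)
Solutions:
 v(b) = C1*cos(b)^6


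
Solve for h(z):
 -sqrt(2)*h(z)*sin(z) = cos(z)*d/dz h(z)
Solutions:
 h(z) = C1*cos(z)^(sqrt(2))


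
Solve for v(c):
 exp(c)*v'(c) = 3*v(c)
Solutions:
 v(c) = C1*exp(-3*exp(-c))


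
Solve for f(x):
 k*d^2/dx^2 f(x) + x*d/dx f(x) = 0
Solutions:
 f(x) = C1 + C2*sqrt(k)*erf(sqrt(2)*x*sqrt(1/k)/2)


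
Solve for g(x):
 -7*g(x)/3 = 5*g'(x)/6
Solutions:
 g(x) = C1*exp(-14*x/5)


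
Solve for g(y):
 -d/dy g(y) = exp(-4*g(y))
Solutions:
 g(y) = log(-I*(C1 - 4*y)^(1/4))
 g(y) = log(I*(C1 - 4*y)^(1/4))
 g(y) = log(-(C1 - 4*y)^(1/4))
 g(y) = log(C1 - 4*y)/4


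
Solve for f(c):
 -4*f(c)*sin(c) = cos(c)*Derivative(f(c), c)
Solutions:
 f(c) = C1*cos(c)^4


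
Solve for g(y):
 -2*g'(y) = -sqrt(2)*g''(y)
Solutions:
 g(y) = C1 + C2*exp(sqrt(2)*y)


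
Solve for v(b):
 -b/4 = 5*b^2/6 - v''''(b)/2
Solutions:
 v(b) = C1 + C2*b + C3*b^2 + C4*b^3 + b^6/216 + b^5/240


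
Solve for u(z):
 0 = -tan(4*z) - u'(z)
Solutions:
 u(z) = C1 + log(cos(4*z))/4


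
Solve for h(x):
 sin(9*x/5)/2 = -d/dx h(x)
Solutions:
 h(x) = C1 + 5*cos(9*x/5)/18


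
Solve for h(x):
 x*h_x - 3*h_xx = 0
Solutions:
 h(x) = C1 + C2*erfi(sqrt(6)*x/6)


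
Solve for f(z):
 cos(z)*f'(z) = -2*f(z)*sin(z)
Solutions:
 f(z) = C1*cos(z)^2


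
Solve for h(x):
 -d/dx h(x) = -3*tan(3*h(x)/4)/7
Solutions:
 h(x) = -4*asin(C1*exp(9*x/28))/3 + 4*pi/3
 h(x) = 4*asin(C1*exp(9*x/28))/3


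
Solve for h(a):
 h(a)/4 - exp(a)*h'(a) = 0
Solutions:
 h(a) = C1*exp(-exp(-a)/4)


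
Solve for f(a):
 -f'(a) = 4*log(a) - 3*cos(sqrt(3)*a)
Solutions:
 f(a) = C1 - 4*a*log(a) + 4*a + sqrt(3)*sin(sqrt(3)*a)


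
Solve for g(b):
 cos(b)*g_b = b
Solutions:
 g(b) = C1 + Integral(b/cos(b), b)


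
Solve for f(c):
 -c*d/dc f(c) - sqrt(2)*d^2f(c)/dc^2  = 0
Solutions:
 f(c) = C1 + C2*erf(2^(1/4)*c/2)


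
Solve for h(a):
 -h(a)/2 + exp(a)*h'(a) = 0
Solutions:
 h(a) = C1*exp(-exp(-a)/2)


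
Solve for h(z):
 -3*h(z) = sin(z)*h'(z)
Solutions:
 h(z) = C1*(cos(z) + 1)^(3/2)/(cos(z) - 1)^(3/2)


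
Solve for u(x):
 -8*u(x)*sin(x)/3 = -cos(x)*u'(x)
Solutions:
 u(x) = C1/cos(x)^(8/3)


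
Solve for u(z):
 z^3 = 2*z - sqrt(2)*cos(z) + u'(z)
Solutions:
 u(z) = C1 + z^4/4 - z^2 + sqrt(2)*sin(z)


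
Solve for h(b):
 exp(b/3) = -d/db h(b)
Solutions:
 h(b) = C1 - 3*exp(b/3)


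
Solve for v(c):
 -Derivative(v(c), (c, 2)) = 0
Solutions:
 v(c) = C1 + C2*c


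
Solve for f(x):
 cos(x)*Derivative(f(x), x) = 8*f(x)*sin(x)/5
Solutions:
 f(x) = C1/cos(x)^(8/5)


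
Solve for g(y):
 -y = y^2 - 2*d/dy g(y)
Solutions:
 g(y) = C1 + y^3/6 + y^2/4


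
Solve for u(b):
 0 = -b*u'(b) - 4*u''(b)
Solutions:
 u(b) = C1 + C2*erf(sqrt(2)*b/4)


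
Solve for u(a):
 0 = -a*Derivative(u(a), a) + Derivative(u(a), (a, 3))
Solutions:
 u(a) = C1 + Integral(C2*airyai(a) + C3*airybi(a), a)


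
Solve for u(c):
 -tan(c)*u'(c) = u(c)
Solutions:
 u(c) = C1/sin(c)


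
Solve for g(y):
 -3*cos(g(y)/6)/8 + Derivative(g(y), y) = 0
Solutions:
 -3*y/8 - 3*log(sin(g(y)/6) - 1) + 3*log(sin(g(y)/6) + 1) = C1


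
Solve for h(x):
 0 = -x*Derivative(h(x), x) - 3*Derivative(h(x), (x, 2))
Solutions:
 h(x) = C1 + C2*erf(sqrt(6)*x/6)


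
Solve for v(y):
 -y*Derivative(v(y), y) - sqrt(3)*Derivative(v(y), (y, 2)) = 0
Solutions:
 v(y) = C1 + C2*erf(sqrt(2)*3^(3/4)*y/6)


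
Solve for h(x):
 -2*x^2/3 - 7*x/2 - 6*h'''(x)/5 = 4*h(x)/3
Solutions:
 h(x) = C3*exp(-30^(1/3)*x/3) - x^2/2 - 21*x/8 + (C1*sin(10^(1/3)*3^(5/6)*x/6) + C2*cos(10^(1/3)*3^(5/6)*x/6))*exp(30^(1/3)*x/6)


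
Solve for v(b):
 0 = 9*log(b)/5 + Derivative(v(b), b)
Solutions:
 v(b) = C1 - 9*b*log(b)/5 + 9*b/5


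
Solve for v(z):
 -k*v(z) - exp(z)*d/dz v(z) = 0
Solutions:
 v(z) = C1*exp(k*exp(-z))


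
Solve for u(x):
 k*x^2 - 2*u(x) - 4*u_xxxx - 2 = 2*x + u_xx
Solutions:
 u(x) = k*x^2/2 - k/2 - x + (C1*sin(2^(3/4)*x*cos(atan(sqrt(31))/2)/2) + C2*cos(2^(3/4)*x*cos(atan(sqrt(31))/2)/2))*exp(-2^(3/4)*x*sin(atan(sqrt(31))/2)/2) + (C3*sin(2^(3/4)*x*cos(atan(sqrt(31))/2)/2) + C4*cos(2^(3/4)*x*cos(atan(sqrt(31))/2)/2))*exp(2^(3/4)*x*sin(atan(sqrt(31))/2)/2) - 1


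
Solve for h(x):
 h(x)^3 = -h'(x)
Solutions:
 h(x) = -sqrt(2)*sqrt(-1/(C1 - x))/2
 h(x) = sqrt(2)*sqrt(-1/(C1 - x))/2


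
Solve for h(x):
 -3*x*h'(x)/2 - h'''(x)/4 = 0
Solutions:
 h(x) = C1 + Integral(C2*airyai(-6^(1/3)*x) + C3*airybi(-6^(1/3)*x), x)


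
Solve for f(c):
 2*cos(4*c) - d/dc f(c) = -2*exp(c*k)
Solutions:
 f(c) = C1 + sin(4*c)/2 + 2*exp(c*k)/k


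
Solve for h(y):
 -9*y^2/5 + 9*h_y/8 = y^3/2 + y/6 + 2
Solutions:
 h(y) = C1 + y^4/9 + 8*y^3/15 + 2*y^2/27 + 16*y/9


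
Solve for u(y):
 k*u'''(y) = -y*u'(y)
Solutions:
 u(y) = C1 + Integral(C2*airyai(y*(-1/k)^(1/3)) + C3*airybi(y*(-1/k)^(1/3)), y)


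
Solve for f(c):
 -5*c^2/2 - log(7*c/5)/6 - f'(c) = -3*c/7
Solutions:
 f(c) = C1 - 5*c^3/6 + 3*c^2/14 - c*log(c)/6 - c*log(7)/6 + c/6 + c*log(5)/6


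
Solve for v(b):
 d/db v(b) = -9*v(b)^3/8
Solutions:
 v(b) = -2*sqrt(-1/(C1 - 9*b))
 v(b) = 2*sqrt(-1/(C1 - 9*b))


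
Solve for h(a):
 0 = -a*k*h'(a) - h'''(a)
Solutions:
 h(a) = C1 + Integral(C2*airyai(a*(-k)^(1/3)) + C3*airybi(a*(-k)^(1/3)), a)


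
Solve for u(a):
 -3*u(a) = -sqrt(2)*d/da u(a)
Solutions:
 u(a) = C1*exp(3*sqrt(2)*a/2)


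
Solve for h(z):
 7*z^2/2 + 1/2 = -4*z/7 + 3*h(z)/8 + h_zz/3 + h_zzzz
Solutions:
 h(z) = 28*z^2/3 + 32*z/21 + (C1*sin(6^(1/4)*z*cos(atan(5*sqrt(2)/2)/2)/2) + C2*cos(6^(1/4)*z*cos(atan(5*sqrt(2)/2)/2)/2))*exp(-6^(1/4)*z*sin(atan(5*sqrt(2)/2)/2)/2) + (C3*sin(6^(1/4)*z*cos(atan(5*sqrt(2)/2)/2)/2) + C4*cos(6^(1/4)*z*cos(atan(5*sqrt(2)/2)/2)/2))*exp(6^(1/4)*z*sin(atan(5*sqrt(2)/2)/2)/2) - 412/27


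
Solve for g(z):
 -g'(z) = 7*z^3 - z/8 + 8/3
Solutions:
 g(z) = C1 - 7*z^4/4 + z^2/16 - 8*z/3


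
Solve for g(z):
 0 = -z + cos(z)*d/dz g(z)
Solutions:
 g(z) = C1 + Integral(z/cos(z), z)


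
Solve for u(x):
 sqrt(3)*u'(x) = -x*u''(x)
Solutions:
 u(x) = C1 + C2*x^(1 - sqrt(3))


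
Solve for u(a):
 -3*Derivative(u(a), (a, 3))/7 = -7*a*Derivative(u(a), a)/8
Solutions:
 u(a) = C1 + Integral(C2*airyai(21^(2/3)*a/6) + C3*airybi(21^(2/3)*a/6), a)


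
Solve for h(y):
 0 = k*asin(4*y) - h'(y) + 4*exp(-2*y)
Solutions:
 h(y) = C1 + k*y*asin(4*y) + k*sqrt(1 - 16*y^2)/4 - 2*exp(-2*y)


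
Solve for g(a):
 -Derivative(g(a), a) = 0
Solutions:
 g(a) = C1


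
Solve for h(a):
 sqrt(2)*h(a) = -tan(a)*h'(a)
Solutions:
 h(a) = C1/sin(a)^(sqrt(2))


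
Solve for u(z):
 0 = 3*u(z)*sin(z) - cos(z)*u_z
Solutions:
 u(z) = C1/cos(z)^3


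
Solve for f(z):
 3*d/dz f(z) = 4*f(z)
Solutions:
 f(z) = C1*exp(4*z/3)


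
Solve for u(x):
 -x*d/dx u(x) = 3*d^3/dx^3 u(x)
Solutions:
 u(x) = C1 + Integral(C2*airyai(-3^(2/3)*x/3) + C3*airybi(-3^(2/3)*x/3), x)


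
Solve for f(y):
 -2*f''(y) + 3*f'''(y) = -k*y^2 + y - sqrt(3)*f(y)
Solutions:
 f(y) = C1*exp(y*(8*2^(1/3)/(-16 + sqrt(-256 + (-16 + 243*sqrt(3))^2) + 243*sqrt(3))^(1/3) + 8 + 2^(2/3)*(-16 + sqrt(-256 + (-16 + 243*sqrt(3))^2) + 243*sqrt(3))^(1/3))/36)*sin(2^(1/3)*sqrt(3)*y*(-2^(1/3)*(-16 + 27*sqrt(-256/729 + (-16/27 + 9*sqrt(3))^2) + 243*sqrt(3))^(1/3) + 8/(-16 + 27*sqrt(-256/729 + (-16/27 + 9*sqrt(3))^2) + 243*sqrt(3))^(1/3))/36) + C2*exp(y*(8*2^(1/3)/(-16 + sqrt(-256 + (-16 + 243*sqrt(3))^2) + 243*sqrt(3))^(1/3) + 8 + 2^(2/3)*(-16 + sqrt(-256 + (-16 + 243*sqrt(3))^2) + 243*sqrt(3))^(1/3))/36)*cos(2^(1/3)*sqrt(3)*y*(-2^(1/3)*(-16 + 27*sqrt(-256/729 + (-16/27 + 9*sqrt(3))^2) + 243*sqrt(3))^(1/3) + 8/(-16 + 27*sqrt(-256/729 + (-16/27 + 9*sqrt(3))^2) + 243*sqrt(3))^(1/3))/36) + C3*exp(y*(-2^(2/3)*(-16 + sqrt(-256 + (-16 + 243*sqrt(3))^2) + 243*sqrt(3))^(1/3) - 8*2^(1/3)/(-16 + sqrt(-256 + (-16 + 243*sqrt(3))^2) + 243*sqrt(3))^(1/3) + 4)/18) - sqrt(3)*k*y^2/3 - 4*k/3 + sqrt(3)*y/3


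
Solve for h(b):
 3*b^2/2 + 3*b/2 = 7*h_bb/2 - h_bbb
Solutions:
 h(b) = C1 + C2*b + C3*exp(7*b/2) + b^4/28 + 11*b^3/98 + 33*b^2/343


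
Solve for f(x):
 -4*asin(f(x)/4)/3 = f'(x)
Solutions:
 Integral(1/asin(_y/4), (_y, f(x))) = C1 - 4*x/3


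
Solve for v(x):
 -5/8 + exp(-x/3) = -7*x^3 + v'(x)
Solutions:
 v(x) = C1 + 7*x^4/4 - 5*x/8 - 3*exp(-x/3)


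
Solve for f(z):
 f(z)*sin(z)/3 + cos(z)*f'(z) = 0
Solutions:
 f(z) = C1*cos(z)^(1/3)


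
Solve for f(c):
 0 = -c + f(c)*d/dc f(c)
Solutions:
 f(c) = -sqrt(C1 + c^2)
 f(c) = sqrt(C1 + c^2)


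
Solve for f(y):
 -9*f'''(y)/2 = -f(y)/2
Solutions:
 f(y) = C3*exp(3^(1/3)*y/3) + (C1*sin(3^(5/6)*y/6) + C2*cos(3^(5/6)*y/6))*exp(-3^(1/3)*y/6)


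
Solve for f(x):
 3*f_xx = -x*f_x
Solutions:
 f(x) = C1 + C2*erf(sqrt(6)*x/6)


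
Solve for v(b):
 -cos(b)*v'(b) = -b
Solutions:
 v(b) = C1 + Integral(b/cos(b), b)


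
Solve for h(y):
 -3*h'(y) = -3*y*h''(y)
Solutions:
 h(y) = C1 + C2*y^2


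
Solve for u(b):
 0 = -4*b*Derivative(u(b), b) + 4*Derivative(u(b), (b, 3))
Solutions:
 u(b) = C1 + Integral(C2*airyai(b) + C3*airybi(b), b)


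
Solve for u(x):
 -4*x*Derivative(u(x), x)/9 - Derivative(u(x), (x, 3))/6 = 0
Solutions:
 u(x) = C1 + Integral(C2*airyai(-2*3^(2/3)*x/3) + C3*airybi(-2*3^(2/3)*x/3), x)


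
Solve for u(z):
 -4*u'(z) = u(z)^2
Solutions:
 u(z) = 4/(C1 + z)


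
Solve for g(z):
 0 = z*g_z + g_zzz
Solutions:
 g(z) = C1 + Integral(C2*airyai(-z) + C3*airybi(-z), z)


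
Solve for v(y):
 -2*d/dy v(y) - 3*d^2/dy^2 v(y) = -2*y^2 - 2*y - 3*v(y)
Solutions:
 v(y) = C1*exp(y*(-1 + sqrt(10))/3) + C2*exp(-y*(1 + sqrt(10))/3) - 2*y^2/3 - 14*y/9 - 64/27


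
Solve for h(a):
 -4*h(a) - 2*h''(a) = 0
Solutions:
 h(a) = C1*sin(sqrt(2)*a) + C2*cos(sqrt(2)*a)


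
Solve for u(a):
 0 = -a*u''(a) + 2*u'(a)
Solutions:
 u(a) = C1 + C2*a^3


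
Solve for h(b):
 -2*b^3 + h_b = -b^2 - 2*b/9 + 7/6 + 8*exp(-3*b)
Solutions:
 h(b) = C1 + b^4/2 - b^3/3 - b^2/9 + 7*b/6 - 8*exp(-3*b)/3


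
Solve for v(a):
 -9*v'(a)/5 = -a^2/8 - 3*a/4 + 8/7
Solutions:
 v(a) = C1 + 5*a^3/216 + 5*a^2/24 - 40*a/63


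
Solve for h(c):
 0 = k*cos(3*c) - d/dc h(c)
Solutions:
 h(c) = C1 + k*sin(3*c)/3


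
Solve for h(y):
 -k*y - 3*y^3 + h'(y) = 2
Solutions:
 h(y) = C1 + k*y^2/2 + 3*y^4/4 + 2*y


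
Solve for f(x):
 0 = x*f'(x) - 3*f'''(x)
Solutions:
 f(x) = C1 + Integral(C2*airyai(3^(2/3)*x/3) + C3*airybi(3^(2/3)*x/3), x)


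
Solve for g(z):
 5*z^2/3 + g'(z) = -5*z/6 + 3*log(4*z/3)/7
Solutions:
 g(z) = C1 - 5*z^3/9 - 5*z^2/12 + 3*z*log(z)/7 - 3*z*log(3)/7 - 3*z/7 + 6*z*log(2)/7


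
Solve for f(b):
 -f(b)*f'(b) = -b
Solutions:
 f(b) = -sqrt(C1 + b^2)
 f(b) = sqrt(C1 + b^2)


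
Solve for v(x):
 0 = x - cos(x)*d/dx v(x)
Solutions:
 v(x) = C1 + Integral(x/cos(x), x)


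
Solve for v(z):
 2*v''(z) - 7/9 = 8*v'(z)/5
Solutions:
 v(z) = C1 + C2*exp(4*z/5) - 35*z/72


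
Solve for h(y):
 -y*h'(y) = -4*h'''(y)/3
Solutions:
 h(y) = C1 + Integral(C2*airyai(6^(1/3)*y/2) + C3*airybi(6^(1/3)*y/2), y)


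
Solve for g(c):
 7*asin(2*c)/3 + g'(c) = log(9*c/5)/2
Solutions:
 g(c) = C1 + c*log(c)/2 - 7*c*asin(2*c)/3 - c*log(5)/2 - c/2 + c*log(3) - 7*sqrt(1 - 4*c^2)/6


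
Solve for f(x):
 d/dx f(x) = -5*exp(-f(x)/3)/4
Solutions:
 f(x) = 3*log(C1 - 5*x/12)


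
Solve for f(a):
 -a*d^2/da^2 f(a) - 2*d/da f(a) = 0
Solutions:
 f(a) = C1 + C2/a


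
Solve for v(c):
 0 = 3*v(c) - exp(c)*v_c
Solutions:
 v(c) = C1*exp(-3*exp(-c))


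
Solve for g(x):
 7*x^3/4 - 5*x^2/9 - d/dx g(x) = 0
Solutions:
 g(x) = C1 + 7*x^4/16 - 5*x^3/27


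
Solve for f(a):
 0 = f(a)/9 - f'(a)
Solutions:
 f(a) = C1*exp(a/9)


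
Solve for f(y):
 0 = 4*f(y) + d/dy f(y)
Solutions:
 f(y) = C1*exp(-4*y)


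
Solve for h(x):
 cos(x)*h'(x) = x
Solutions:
 h(x) = C1 + Integral(x/cos(x), x)


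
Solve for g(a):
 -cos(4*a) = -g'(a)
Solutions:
 g(a) = C1 + sin(4*a)/4


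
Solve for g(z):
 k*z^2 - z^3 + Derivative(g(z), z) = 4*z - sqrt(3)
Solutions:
 g(z) = C1 - k*z^3/3 + z^4/4 + 2*z^2 - sqrt(3)*z


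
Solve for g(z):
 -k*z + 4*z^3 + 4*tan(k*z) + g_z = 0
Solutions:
 g(z) = C1 + k*z^2/2 - z^4 - 4*Piecewise((-log(cos(k*z))/k, Ne(k, 0)), (0, True))


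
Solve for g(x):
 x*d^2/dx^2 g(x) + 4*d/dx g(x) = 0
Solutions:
 g(x) = C1 + C2/x^3


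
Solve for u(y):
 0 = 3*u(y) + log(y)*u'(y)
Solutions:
 u(y) = C1*exp(-3*li(y))


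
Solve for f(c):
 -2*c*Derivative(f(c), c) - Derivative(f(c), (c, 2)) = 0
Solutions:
 f(c) = C1 + C2*erf(c)


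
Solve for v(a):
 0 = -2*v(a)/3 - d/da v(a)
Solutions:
 v(a) = C1*exp(-2*a/3)


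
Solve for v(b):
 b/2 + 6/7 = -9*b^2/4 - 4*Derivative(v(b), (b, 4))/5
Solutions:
 v(b) = C1 + C2*b + C3*b^2 + C4*b^3 - b^6/128 - b^5/192 - 5*b^4/112


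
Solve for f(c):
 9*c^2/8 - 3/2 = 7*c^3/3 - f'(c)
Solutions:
 f(c) = C1 + 7*c^4/12 - 3*c^3/8 + 3*c/2


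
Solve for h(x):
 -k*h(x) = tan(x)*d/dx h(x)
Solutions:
 h(x) = C1*exp(-k*log(sin(x)))


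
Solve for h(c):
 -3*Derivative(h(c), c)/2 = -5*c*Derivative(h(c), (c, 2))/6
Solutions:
 h(c) = C1 + C2*c^(14/5)


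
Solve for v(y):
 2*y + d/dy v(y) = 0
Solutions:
 v(y) = C1 - y^2


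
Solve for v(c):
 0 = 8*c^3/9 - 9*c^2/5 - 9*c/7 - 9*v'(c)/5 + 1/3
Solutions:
 v(c) = C1 + 10*c^4/81 - c^3/3 - 5*c^2/14 + 5*c/27


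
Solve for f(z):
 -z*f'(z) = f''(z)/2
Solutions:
 f(z) = C1 + C2*erf(z)


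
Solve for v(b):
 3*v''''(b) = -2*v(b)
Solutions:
 v(b) = (C1*sin(6^(3/4)*b/6) + C2*cos(6^(3/4)*b/6))*exp(-6^(3/4)*b/6) + (C3*sin(6^(3/4)*b/6) + C4*cos(6^(3/4)*b/6))*exp(6^(3/4)*b/6)


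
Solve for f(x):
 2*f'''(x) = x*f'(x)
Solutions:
 f(x) = C1 + Integral(C2*airyai(2^(2/3)*x/2) + C3*airybi(2^(2/3)*x/2), x)


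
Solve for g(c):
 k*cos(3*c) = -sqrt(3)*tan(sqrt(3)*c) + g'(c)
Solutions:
 g(c) = C1 + k*sin(3*c)/3 - log(cos(sqrt(3)*c))


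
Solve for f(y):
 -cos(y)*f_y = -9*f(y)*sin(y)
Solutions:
 f(y) = C1/cos(y)^9


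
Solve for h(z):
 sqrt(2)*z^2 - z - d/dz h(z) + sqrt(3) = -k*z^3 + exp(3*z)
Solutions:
 h(z) = C1 + k*z^4/4 + sqrt(2)*z^3/3 - z^2/2 + sqrt(3)*z - exp(3*z)/3


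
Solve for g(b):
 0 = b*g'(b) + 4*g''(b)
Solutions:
 g(b) = C1 + C2*erf(sqrt(2)*b/4)


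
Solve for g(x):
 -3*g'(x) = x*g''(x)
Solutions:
 g(x) = C1 + C2/x^2


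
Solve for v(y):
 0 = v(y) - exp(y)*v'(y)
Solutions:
 v(y) = C1*exp(-exp(-y))


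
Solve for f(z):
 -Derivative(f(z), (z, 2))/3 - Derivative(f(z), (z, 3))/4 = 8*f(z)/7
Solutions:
 f(z) = C1*exp(z*(-28 + 14*2^(2/3)*7^(1/3)/(27*sqrt(785) + 757)^(1/3) + 2^(1/3)*7^(2/3)*(27*sqrt(785) + 757)^(1/3))/63)*sin(14^(1/3)*sqrt(3)*z*(-7^(1/3)*(27*sqrt(785) + 757)^(1/3) + 14*2^(1/3)/(27*sqrt(785) + 757)^(1/3))/63) + C2*exp(z*(-28 + 14*2^(2/3)*7^(1/3)/(27*sqrt(785) + 757)^(1/3) + 2^(1/3)*7^(2/3)*(27*sqrt(785) + 757)^(1/3))/63)*cos(14^(1/3)*sqrt(3)*z*(-7^(1/3)*(27*sqrt(785) + 757)^(1/3) + 14*2^(1/3)/(27*sqrt(785) + 757)^(1/3))/63) + C3*exp(-2*z*(14*2^(2/3)*7^(1/3)/(27*sqrt(785) + 757)^(1/3) + 14 + 2^(1/3)*7^(2/3)*(27*sqrt(785) + 757)^(1/3))/63)


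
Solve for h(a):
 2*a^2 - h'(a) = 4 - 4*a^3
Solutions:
 h(a) = C1 + a^4 + 2*a^3/3 - 4*a


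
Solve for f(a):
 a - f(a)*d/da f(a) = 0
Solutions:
 f(a) = -sqrt(C1 + a^2)
 f(a) = sqrt(C1 + a^2)


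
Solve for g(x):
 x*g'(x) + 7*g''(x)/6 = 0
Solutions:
 g(x) = C1 + C2*erf(sqrt(21)*x/7)


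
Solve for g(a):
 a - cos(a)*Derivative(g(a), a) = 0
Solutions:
 g(a) = C1 + Integral(a/cos(a), a)


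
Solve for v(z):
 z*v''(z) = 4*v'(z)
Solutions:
 v(z) = C1 + C2*z^5


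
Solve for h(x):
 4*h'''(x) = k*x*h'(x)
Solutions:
 h(x) = C1 + Integral(C2*airyai(2^(1/3)*k^(1/3)*x/2) + C3*airybi(2^(1/3)*k^(1/3)*x/2), x)


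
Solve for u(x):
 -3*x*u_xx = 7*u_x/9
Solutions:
 u(x) = C1 + C2*x^(20/27)


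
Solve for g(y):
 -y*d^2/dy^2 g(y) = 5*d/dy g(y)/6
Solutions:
 g(y) = C1 + C2*y^(1/6)


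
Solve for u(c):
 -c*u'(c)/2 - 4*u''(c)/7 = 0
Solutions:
 u(c) = C1 + C2*erf(sqrt(7)*c/4)


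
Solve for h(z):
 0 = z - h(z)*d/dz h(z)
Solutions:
 h(z) = -sqrt(C1 + z^2)
 h(z) = sqrt(C1 + z^2)


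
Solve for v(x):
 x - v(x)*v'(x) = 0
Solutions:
 v(x) = -sqrt(C1 + x^2)
 v(x) = sqrt(C1 + x^2)


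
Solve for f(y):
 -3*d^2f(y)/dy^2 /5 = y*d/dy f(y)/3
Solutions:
 f(y) = C1 + C2*erf(sqrt(10)*y/6)


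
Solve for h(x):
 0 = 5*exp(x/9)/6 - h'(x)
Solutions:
 h(x) = C1 + 15*exp(x/9)/2


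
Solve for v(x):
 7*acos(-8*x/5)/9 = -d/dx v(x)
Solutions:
 v(x) = C1 - 7*x*acos(-8*x/5)/9 - 7*sqrt(25 - 64*x^2)/72


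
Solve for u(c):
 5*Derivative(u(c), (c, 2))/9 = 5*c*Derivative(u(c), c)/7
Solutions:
 u(c) = C1 + C2*erfi(3*sqrt(14)*c/14)


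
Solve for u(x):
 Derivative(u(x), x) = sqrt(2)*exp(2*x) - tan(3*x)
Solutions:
 u(x) = C1 + sqrt(2)*exp(2*x)/2 + log(cos(3*x))/3


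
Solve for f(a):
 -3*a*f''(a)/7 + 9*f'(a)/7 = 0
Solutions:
 f(a) = C1 + C2*a^4


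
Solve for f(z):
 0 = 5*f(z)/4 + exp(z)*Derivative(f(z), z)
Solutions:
 f(z) = C1*exp(5*exp(-z)/4)


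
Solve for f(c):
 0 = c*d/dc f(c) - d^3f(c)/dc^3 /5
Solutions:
 f(c) = C1 + Integral(C2*airyai(5^(1/3)*c) + C3*airybi(5^(1/3)*c), c)


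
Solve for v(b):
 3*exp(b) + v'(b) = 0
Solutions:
 v(b) = C1 - 3*exp(b)


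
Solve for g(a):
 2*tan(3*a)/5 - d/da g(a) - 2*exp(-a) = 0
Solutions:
 g(a) = C1 + log(tan(3*a)^2 + 1)/15 + 2*exp(-a)


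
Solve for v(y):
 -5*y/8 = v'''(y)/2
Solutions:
 v(y) = C1 + C2*y + C3*y^2 - 5*y^4/96


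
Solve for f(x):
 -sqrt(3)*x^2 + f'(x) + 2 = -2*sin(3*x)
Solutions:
 f(x) = C1 + sqrt(3)*x^3/3 - 2*x + 2*cos(3*x)/3


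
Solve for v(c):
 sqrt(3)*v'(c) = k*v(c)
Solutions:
 v(c) = C1*exp(sqrt(3)*c*k/3)


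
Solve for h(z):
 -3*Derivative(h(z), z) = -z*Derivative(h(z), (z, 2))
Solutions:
 h(z) = C1 + C2*z^4


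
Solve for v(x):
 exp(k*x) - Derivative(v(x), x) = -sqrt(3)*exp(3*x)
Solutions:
 v(x) = C1 + sqrt(3)*exp(3*x)/3 + exp(k*x)/k


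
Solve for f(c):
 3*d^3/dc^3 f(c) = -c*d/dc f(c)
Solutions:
 f(c) = C1 + Integral(C2*airyai(-3^(2/3)*c/3) + C3*airybi(-3^(2/3)*c/3), c)


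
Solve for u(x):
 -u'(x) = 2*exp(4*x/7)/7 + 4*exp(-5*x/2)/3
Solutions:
 u(x) = C1 - exp(4*x/7)/2 + 8*exp(-5*x/2)/15


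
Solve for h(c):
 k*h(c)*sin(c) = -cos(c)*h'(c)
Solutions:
 h(c) = C1*exp(k*log(cos(c)))


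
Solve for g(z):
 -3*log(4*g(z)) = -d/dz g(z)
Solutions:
 -Integral(1/(log(_y) + 2*log(2)), (_y, g(z)))/3 = C1 - z


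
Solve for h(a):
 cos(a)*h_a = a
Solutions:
 h(a) = C1 + Integral(a/cos(a), a)


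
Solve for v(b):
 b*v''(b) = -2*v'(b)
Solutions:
 v(b) = C1 + C2/b


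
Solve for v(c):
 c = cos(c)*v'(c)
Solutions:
 v(c) = C1 + Integral(c/cos(c), c)


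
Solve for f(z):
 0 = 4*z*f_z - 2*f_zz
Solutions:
 f(z) = C1 + C2*erfi(z)


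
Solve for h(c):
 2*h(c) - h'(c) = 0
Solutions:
 h(c) = C1*exp(2*c)


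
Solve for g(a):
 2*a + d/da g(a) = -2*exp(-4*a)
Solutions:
 g(a) = C1 - a^2 + exp(-4*a)/2


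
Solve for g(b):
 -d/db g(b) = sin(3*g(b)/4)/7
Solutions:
 b/7 + 2*log(cos(3*g(b)/4) - 1)/3 - 2*log(cos(3*g(b)/4) + 1)/3 = C1


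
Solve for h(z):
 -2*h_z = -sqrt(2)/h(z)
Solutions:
 h(z) = -sqrt(C1 + sqrt(2)*z)
 h(z) = sqrt(C1 + sqrt(2)*z)


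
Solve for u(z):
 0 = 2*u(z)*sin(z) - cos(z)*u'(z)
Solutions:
 u(z) = C1/cos(z)^2


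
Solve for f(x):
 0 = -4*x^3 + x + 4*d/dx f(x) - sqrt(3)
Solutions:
 f(x) = C1 + x^4/4 - x^2/8 + sqrt(3)*x/4


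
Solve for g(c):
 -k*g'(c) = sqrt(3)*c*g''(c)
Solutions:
 g(c) = C1 + c^(-sqrt(3)*re(k)/3 + 1)*(C2*sin(sqrt(3)*log(c)*Abs(im(k))/3) + C3*cos(sqrt(3)*log(c)*im(k)/3))


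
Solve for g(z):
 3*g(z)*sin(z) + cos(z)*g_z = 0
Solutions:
 g(z) = C1*cos(z)^3


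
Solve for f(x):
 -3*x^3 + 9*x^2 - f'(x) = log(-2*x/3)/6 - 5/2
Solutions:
 f(x) = C1 - 3*x^4/4 + 3*x^3 - x*log(-x)/6 + x*(-log(2) + log(3) + 16)/6


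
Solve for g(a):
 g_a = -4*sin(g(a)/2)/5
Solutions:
 4*a/5 + log(cos(g(a)/2) - 1) - log(cos(g(a)/2) + 1) = C1


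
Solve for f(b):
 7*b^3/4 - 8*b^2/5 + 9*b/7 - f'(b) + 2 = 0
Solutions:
 f(b) = C1 + 7*b^4/16 - 8*b^3/15 + 9*b^2/14 + 2*b


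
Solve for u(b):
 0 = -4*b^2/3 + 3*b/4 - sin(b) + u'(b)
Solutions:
 u(b) = C1 + 4*b^3/9 - 3*b^2/8 - cos(b)


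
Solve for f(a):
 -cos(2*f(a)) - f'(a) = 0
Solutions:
 f(a) = -asin((C1 + exp(4*a))/(C1 - exp(4*a)))/2 + pi/2
 f(a) = asin((C1 + exp(4*a))/(C1 - exp(4*a)))/2


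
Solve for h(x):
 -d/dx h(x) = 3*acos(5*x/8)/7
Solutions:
 h(x) = C1 - 3*x*acos(5*x/8)/7 + 3*sqrt(64 - 25*x^2)/35


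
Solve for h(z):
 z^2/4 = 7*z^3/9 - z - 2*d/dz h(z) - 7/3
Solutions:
 h(z) = C1 + 7*z^4/72 - z^3/24 - z^2/4 - 7*z/6


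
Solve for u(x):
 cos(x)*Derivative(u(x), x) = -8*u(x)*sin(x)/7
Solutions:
 u(x) = C1*cos(x)^(8/7)


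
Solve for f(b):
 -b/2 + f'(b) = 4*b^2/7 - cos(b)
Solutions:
 f(b) = C1 + 4*b^3/21 + b^2/4 - sin(b)


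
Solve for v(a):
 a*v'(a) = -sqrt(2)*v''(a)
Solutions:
 v(a) = C1 + C2*erf(2^(1/4)*a/2)


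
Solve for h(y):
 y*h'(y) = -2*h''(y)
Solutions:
 h(y) = C1 + C2*erf(y/2)


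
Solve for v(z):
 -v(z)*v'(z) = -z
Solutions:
 v(z) = -sqrt(C1 + z^2)
 v(z) = sqrt(C1 + z^2)


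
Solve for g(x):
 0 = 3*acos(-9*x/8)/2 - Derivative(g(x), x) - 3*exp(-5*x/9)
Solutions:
 g(x) = C1 + 3*x*acos(-9*x/8)/2 + sqrt(64 - 81*x^2)/6 + 27*exp(-5*x/9)/5


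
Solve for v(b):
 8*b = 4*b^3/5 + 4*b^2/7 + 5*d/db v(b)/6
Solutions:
 v(b) = C1 - 6*b^4/25 - 8*b^3/35 + 24*b^2/5


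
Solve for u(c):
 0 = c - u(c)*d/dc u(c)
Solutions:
 u(c) = -sqrt(C1 + c^2)
 u(c) = sqrt(C1 + c^2)


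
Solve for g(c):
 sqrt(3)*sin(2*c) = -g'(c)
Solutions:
 g(c) = C1 + sqrt(3)*cos(2*c)/2


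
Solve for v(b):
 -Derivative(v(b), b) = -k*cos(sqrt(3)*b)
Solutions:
 v(b) = C1 + sqrt(3)*k*sin(sqrt(3)*b)/3


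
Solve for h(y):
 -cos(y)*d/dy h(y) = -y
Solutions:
 h(y) = C1 + Integral(y/cos(y), y)


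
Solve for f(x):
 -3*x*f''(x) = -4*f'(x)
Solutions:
 f(x) = C1 + C2*x^(7/3)


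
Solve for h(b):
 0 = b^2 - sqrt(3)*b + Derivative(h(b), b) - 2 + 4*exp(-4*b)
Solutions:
 h(b) = C1 - b^3/3 + sqrt(3)*b^2/2 + 2*b + exp(-4*b)


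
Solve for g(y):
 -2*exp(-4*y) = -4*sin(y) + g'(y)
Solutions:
 g(y) = C1 - 4*cos(y) + exp(-4*y)/2


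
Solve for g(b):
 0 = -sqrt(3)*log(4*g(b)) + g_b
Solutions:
 -sqrt(3)*Integral(1/(log(_y) + 2*log(2)), (_y, g(b)))/3 = C1 - b


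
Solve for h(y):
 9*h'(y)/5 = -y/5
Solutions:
 h(y) = C1 - y^2/18


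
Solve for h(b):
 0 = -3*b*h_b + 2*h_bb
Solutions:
 h(b) = C1 + C2*erfi(sqrt(3)*b/2)


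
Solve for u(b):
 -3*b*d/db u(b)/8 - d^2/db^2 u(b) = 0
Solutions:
 u(b) = C1 + C2*erf(sqrt(3)*b/4)


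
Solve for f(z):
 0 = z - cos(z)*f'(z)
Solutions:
 f(z) = C1 + Integral(z/cos(z), z)


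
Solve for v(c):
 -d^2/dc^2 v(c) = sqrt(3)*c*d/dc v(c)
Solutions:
 v(c) = C1 + C2*erf(sqrt(2)*3^(1/4)*c/2)


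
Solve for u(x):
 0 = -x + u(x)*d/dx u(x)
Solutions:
 u(x) = -sqrt(C1 + x^2)
 u(x) = sqrt(C1 + x^2)


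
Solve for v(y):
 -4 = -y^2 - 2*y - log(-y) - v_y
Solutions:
 v(y) = C1 - y^3/3 - y^2 - y*log(-y) + 5*y


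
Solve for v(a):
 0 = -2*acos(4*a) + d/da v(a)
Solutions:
 v(a) = C1 + 2*a*acos(4*a) - sqrt(1 - 16*a^2)/2


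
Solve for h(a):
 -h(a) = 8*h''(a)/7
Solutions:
 h(a) = C1*sin(sqrt(14)*a/4) + C2*cos(sqrt(14)*a/4)


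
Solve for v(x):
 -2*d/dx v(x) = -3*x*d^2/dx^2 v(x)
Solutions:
 v(x) = C1 + C2*x^(5/3)


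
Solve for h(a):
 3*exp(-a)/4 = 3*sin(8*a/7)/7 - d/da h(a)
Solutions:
 h(a) = C1 - 3*cos(8*a/7)/8 + 3*exp(-a)/4


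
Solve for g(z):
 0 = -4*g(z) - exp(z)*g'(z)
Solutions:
 g(z) = C1*exp(4*exp(-z))


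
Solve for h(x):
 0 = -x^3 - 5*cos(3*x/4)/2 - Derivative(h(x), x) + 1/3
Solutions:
 h(x) = C1 - x^4/4 + x/3 - 10*sin(3*x/4)/3


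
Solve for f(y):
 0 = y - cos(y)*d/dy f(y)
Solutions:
 f(y) = C1 + Integral(y/cos(y), y)


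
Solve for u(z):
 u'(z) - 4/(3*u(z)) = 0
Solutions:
 u(z) = -sqrt(C1 + 24*z)/3
 u(z) = sqrt(C1 + 24*z)/3


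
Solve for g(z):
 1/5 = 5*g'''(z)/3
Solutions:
 g(z) = C1 + C2*z + C3*z^2 + z^3/50


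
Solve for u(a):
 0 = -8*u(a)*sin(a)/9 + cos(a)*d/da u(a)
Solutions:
 u(a) = C1/cos(a)^(8/9)


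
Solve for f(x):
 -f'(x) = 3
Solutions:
 f(x) = C1 - 3*x


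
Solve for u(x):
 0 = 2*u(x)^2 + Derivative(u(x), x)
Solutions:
 u(x) = 1/(C1 + 2*x)


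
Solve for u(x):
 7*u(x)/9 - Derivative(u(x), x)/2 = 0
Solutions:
 u(x) = C1*exp(14*x/9)


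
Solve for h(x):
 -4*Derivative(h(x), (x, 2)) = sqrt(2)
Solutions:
 h(x) = C1 + C2*x - sqrt(2)*x^2/8


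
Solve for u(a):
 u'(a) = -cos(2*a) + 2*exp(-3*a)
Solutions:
 u(a) = C1 - sin(2*a)/2 - 2*exp(-3*a)/3


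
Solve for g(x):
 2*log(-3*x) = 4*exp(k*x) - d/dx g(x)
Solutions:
 g(x) = C1 - 2*x*log(-x) + 2*x*(1 - log(3)) + Piecewise((4*exp(k*x)/k, Ne(k, 0)), (4*x, True))


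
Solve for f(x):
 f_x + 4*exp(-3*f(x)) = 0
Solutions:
 f(x) = log(C1 - 12*x)/3
 f(x) = log((-3^(1/3) - 3^(5/6)*I)*(C1 - 4*x)^(1/3)/2)
 f(x) = log((-3^(1/3) + 3^(5/6)*I)*(C1 - 4*x)^(1/3)/2)


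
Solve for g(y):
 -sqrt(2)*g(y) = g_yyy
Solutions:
 g(y) = C3*exp(-2^(1/6)*y) + (C1*sin(2^(1/6)*sqrt(3)*y/2) + C2*cos(2^(1/6)*sqrt(3)*y/2))*exp(2^(1/6)*y/2)


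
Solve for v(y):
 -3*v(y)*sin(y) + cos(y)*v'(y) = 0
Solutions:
 v(y) = C1/cos(y)^3


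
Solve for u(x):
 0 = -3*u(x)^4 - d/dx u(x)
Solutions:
 u(x) = (-3^(2/3) - 3*3^(1/6)*I)*(1/(C1 + 3*x))^(1/3)/6
 u(x) = (-3^(2/3) + 3*3^(1/6)*I)*(1/(C1 + 3*x))^(1/3)/6
 u(x) = (1/(C1 + 9*x))^(1/3)


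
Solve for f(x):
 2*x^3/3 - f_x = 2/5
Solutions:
 f(x) = C1 + x^4/6 - 2*x/5


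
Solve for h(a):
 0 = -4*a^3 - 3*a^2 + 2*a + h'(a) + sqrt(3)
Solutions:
 h(a) = C1 + a^4 + a^3 - a^2 - sqrt(3)*a


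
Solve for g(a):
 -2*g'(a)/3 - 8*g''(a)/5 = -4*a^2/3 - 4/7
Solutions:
 g(a) = C1 + C2*exp(-5*a/12) + 2*a^3/3 - 24*a^2/5 + 4182*a/175


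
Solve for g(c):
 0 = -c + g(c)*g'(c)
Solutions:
 g(c) = -sqrt(C1 + c^2)
 g(c) = sqrt(C1 + c^2)


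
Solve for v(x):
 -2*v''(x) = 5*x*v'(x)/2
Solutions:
 v(x) = C1 + C2*erf(sqrt(10)*x/4)


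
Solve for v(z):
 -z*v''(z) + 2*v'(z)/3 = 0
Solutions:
 v(z) = C1 + C2*z^(5/3)


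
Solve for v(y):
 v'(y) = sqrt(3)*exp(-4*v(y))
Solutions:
 v(y) = log(-I*(C1 + 4*sqrt(3)*y)^(1/4))
 v(y) = log(I*(C1 + 4*sqrt(3)*y)^(1/4))
 v(y) = log(-(C1 + 4*sqrt(3)*y)^(1/4))
 v(y) = log(C1 + 4*sqrt(3)*y)/4


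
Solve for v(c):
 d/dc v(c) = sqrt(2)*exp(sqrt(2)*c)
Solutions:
 v(c) = C1 + exp(sqrt(2)*c)


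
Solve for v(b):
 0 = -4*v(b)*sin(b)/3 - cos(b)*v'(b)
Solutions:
 v(b) = C1*cos(b)^(4/3)


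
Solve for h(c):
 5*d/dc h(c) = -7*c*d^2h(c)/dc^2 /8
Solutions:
 h(c) = C1 + C2/c^(33/7)


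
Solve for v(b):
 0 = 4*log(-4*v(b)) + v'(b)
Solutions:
 Integral(1/(log(-_y) + 2*log(2)), (_y, v(b)))/4 = C1 - b


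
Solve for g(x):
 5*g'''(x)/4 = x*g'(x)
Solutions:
 g(x) = C1 + Integral(C2*airyai(10^(2/3)*x/5) + C3*airybi(10^(2/3)*x/5), x)


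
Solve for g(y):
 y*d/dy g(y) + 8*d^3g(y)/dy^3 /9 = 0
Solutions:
 g(y) = C1 + Integral(C2*airyai(-3^(2/3)*y/2) + C3*airybi(-3^(2/3)*y/2), y)


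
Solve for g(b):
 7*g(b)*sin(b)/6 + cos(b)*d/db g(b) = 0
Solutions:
 g(b) = C1*cos(b)^(7/6)


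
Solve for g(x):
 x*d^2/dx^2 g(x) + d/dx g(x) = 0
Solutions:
 g(x) = C1 + C2*log(x)


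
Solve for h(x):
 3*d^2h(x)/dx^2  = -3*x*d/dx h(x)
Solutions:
 h(x) = C1 + C2*erf(sqrt(2)*x/2)


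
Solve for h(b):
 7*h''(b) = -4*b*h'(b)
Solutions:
 h(b) = C1 + C2*erf(sqrt(14)*b/7)


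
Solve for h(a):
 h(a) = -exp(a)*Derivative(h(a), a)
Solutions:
 h(a) = C1*exp(exp(-a))


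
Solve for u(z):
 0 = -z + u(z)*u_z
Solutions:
 u(z) = -sqrt(C1 + z^2)
 u(z) = sqrt(C1 + z^2)


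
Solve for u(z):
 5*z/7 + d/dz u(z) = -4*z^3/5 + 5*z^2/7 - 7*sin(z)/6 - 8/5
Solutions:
 u(z) = C1 - z^4/5 + 5*z^3/21 - 5*z^2/14 - 8*z/5 + 7*cos(z)/6


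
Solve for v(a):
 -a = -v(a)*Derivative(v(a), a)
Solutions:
 v(a) = -sqrt(C1 + a^2)
 v(a) = sqrt(C1 + a^2)


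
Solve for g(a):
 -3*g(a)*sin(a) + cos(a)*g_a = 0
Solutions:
 g(a) = C1/cos(a)^3


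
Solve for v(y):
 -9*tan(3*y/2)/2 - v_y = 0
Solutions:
 v(y) = C1 + 3*log(cos(3*y/2))


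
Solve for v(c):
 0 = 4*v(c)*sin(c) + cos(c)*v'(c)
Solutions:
 v(c) = C1*cos(c)^4


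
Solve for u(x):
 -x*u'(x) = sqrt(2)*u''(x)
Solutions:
 u(x) = C1 + C2*erf(2^(1/4)*x/2)


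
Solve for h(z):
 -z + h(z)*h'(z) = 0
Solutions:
 h(z) = -sqrt(C1 + z^2)
 h(z) = sqrt(C1 + z^2)


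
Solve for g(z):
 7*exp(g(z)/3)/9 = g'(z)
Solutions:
 g(z) = 3*log(-1/(C1 + 7*z)) + 9*log(3)


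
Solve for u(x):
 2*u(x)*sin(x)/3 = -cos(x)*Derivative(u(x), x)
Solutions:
 u(x) = C1*cos(x)^(2/3)


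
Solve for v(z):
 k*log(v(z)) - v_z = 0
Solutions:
 li(v(z)) = C1 + k*z


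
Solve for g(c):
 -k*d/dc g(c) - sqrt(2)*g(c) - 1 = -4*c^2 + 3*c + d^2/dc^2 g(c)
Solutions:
 g(c) = C1*exp(c*(-k + sqrt(k^2 - 4*sqrt(2)))/2) + C2*exp(-c*(k + sqrt(k^2 - 4*sqrt(2)))/2) + 2*sqrt(2)*c^2 - 4*c*k - 3*sqrt(2)*c/2 + 2*sqrt(2)*k^2 + 3*k/2 - 4 - sqrt(2)/2


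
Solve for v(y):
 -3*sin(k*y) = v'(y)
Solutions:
 v(y) = C1 + 3*cos(k*y)/k


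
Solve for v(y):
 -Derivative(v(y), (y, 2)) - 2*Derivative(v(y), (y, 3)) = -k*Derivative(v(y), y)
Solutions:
 v(y) = C1 + C2*exp(y*(sqrt(8*k + 1) - 1)/4) + C3*exp(-y*(sqrt(8*k + 1) + 1)/4)


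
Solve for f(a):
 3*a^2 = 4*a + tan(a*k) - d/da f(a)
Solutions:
 f(a) = C1 - a^3 + 2*a^2 + Piecewise((-log(cos(a*k))/k, Ne(k, 0)), (0, True))


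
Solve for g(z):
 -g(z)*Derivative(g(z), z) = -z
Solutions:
 g(z) = -sqrt(C1 + z^2)
 g(z) = sqrt(C1 + z^2)


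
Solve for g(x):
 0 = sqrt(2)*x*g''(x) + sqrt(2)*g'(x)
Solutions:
 g(x) = C1 + C2*log(x)


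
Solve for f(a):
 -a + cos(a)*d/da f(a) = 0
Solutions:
 f(a) = C1 + Integral(a/cos(a), a)


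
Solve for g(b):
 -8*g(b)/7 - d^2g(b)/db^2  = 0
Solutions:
 g(b) = C1*sin(2*sqrt(14)*b/7) + C2*cos(2*sqrt(14)*b/7)


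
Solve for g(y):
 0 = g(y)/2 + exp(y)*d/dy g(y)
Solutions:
 g(y) = C1*exp(exp(-y)/2)


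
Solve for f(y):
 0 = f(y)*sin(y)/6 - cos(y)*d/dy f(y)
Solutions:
 f(y) = C1/cos(y)^(1/6)


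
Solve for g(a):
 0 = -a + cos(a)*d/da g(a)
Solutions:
 g(a) = C1 + Integral(a/cos(a), a)


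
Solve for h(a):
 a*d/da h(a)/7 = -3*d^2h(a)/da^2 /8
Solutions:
 h(a) = C1 + C2*erf(2*sqrt(21)*a/21)


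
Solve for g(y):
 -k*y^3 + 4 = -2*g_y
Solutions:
 g(y) = C1 + k*y^4/8 - 2*y


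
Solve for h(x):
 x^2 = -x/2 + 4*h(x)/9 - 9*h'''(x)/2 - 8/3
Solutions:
 h(x) = C3*exp(2*3^(2/3)*x/9) + 9*x^2/4 + 9*x/8 + (C1*sin(3^(1/6)*x/3) + C2*cos(3^(1/6)*x/3))*exp(-3^(2/3)*x/9) + 6


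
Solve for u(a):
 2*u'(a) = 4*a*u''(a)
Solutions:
 u(a) = C1 + C2*a^(3/2)


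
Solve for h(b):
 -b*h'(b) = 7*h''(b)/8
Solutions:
 h(b) = C1 + C2*erf(2*sqrt(7)*b/7)


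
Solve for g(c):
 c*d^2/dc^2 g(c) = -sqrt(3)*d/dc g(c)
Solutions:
 g(c) = C1 + C2*c^(1 - sqrt(3))


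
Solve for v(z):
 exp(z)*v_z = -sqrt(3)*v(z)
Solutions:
 v(z) = C1*exp(sqrt(3)*exp(-z))


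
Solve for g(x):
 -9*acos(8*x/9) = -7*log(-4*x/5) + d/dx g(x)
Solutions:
 g(x) = C1 + 7*x*log(-x) - 9*x*acos(8*x/9) - 7*x*log(5) - 7*x + 14*x*log(2) + 9*sqrt(81 - 64*x^2)/8


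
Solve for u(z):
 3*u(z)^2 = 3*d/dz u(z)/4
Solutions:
 u(z) = -1/(C1 + 4*z)


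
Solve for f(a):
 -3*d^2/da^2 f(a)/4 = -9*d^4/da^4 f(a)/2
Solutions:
 f(a) = C1 + C2*a + C3*exp(-sqrt(6)*a/6) + C4*exp(sqrt(6)*a/6)


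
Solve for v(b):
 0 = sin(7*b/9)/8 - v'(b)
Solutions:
 v(b) = C1 - 9*cos(7*b/9)/56


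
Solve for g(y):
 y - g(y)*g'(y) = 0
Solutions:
 g(y) = -sqrt(C1 + y^2)
 g(y) = sqrt(C1 + y^2)


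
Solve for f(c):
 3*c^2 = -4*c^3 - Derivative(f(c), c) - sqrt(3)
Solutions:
 f(c) = C1 - c^4 - c^3 - sqrt(3)*c


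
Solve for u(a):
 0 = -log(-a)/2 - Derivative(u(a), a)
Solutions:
 u(a) = C1 - a*log(-a)/2 + a/2


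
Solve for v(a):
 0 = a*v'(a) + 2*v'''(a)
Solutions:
 v(a) = C1 + Integral(C2*airyai(-2^(2/3)*a/2) + C3*airybi(-2^(2/3)*a/2), a)


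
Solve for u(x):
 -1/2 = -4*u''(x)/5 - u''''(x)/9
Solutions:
 u(x) = C1 + C2*x + C3*sin(6*sqrt(5)*x/5) + C4*cos(6*sqrt(5)*x/5) + 5*x^2/16


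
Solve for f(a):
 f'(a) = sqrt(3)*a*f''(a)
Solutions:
 f(a) = C1 + C2*a^(sqrt(3)/3 + 1)


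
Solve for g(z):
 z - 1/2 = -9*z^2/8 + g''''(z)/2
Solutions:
 g(z) = C1 + C2*z + C3*z^2 + C4*z^3 + z^6/160 + z^5/60 - z^4/24


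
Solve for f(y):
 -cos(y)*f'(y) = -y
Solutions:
 f(y) = C1 + Integral(y/cos(y), y)


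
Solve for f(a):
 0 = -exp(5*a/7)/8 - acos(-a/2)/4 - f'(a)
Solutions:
 f(a) = C1 - a*acos(-a/2)/4 - sqrt(4 - a^2)/4 - 7*exp(5*a/7)/40


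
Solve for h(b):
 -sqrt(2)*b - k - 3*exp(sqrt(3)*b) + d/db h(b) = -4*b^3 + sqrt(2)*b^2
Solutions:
 h(b) = C1 - b^4 + sqrt(2)*b^3/3 + sqrt(2)*b^2/2 + b*k + sqrt(3)*exp(sqrt(3)*b)


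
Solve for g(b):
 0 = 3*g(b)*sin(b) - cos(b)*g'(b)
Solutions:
 g(b) = C1/cos(b)^3


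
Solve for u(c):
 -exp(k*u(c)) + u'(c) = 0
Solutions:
 u(c) = Piecewise((log(-1/(C1*k + c*k))/k, Ne(k, 0)), (nan, True))
 u(c) = Piecewise((C1 + c, Eq(k, 0)), (nan, True))


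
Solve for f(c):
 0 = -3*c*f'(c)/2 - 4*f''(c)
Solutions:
 f(c) = C1 + C2*erf(sqrt(3)*c/4)


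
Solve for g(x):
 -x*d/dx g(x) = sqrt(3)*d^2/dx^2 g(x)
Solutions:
 g(x) = C1 + C2*erf(sqrt(2)*3^(3/4)*x/6)


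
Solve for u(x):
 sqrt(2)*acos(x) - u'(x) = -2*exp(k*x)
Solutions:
 u(x) = C1 + sqrt(2)*(x*acos(x) - sqrt(1 - x^2)) + 2*Piecewise((exp(k*x)/k, Ne(k, 0)), (x, True))


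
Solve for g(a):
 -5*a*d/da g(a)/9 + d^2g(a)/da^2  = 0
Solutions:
 g(a) = C1 + C2*erfi(sqrt(10)*a/6)


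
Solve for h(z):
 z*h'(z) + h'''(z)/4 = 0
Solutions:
 h(z) = C1 + Integral(C2*airyai(-2^(2/3)*z) + C3*airybi(-2^(2/3)*z), z)


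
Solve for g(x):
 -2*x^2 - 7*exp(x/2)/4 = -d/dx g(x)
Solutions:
 g(x) = C1 + 2*x^3/3 + 7*exp(x/2)/2


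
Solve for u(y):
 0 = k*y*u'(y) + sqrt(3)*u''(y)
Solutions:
 u(y) = Piecewise((-sqrt(2)*3^(1/4)*sqrt(pi)*C1*erf(sqrt(2)*3^(3/4)*sqrt(k)*y/6)/(2*sqrt(k)) - C2, (k > 0) | (k < 0)), (-C1*y - C2, True))


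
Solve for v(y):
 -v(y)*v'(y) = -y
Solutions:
 v(y) = -sqrt(C1 + y^2)
 v(y) = sqrt(C1 + y^2)


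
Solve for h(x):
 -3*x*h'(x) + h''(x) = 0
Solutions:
 h(x) = C1 + C2*erfi(sqrt(6)*x/2)


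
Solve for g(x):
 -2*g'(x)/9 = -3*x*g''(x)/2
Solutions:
 g(x) = C1 + C2*x^(31/27)


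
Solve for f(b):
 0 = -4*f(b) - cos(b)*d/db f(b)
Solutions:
 f(b) = C1*(sin(b)^2 - 2*sin(b) + 1)/(sin(b)^2 + 2*sin(b) + 1)


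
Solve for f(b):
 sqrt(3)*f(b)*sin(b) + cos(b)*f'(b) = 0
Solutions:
 f(b) = C1*cos(b)^(sqrt(3))


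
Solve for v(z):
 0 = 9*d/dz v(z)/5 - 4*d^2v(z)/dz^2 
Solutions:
 v(z) = C1 + C2*exp(9*z/20)


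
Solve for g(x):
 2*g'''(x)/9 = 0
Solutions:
 g(x) = C1 + C2*x + C3*x^2


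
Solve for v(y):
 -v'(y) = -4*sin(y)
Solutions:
 v(y) = C1 - 4*cos(y)


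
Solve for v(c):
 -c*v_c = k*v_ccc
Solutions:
 v(c) = C1 + Integral(C2*airyai(c*(-1/k)^(1/3)) + C3*airybi(c*(-1/k)^(1/3)), c)


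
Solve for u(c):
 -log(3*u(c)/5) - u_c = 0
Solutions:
 Integral(1/(log(_y) - log(5) + log(3)), (_y, u(c))) = C1 - c


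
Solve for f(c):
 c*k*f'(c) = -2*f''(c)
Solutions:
 f(c) = Piecewise((-sqrt(pi)*C1*erf(c*sqrt(k)/2)/sqrt(k) - C2, (k > 0) | (k < 0)), (-C1*c - C2, True))


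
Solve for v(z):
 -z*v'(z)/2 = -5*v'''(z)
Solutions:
 v(z) = C1 + Integral(C2*airyai(10^(2/3)*z/10) + C3*airybi(10^(2/3)*z/10), z)


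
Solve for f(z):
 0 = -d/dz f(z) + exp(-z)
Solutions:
 f(z) = C1 - exp(-z)


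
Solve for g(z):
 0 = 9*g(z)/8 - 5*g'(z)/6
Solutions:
 g(z) = C1*exp(27*z/20)


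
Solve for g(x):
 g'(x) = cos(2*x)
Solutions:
 g(x) = C1 + sin(2*x)/2


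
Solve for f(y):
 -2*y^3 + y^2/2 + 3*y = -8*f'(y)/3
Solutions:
 f(y) = C1 + 3*y^4/16 - y^3/16 - 9*y^2/16


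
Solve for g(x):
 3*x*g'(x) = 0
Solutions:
 g(x) = C1


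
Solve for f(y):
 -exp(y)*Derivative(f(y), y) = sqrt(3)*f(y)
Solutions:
 f(y) = C1*exp(sqrt(3)*exp(-y))


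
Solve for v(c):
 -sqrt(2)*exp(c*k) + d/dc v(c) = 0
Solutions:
 v(c) = C1 + sqrt(2)*exp(c*k)/k


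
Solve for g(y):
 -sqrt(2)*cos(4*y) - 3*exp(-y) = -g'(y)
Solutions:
 g(y) = C1 + sqrt(2)*sin(4*y)/4 - 3*exp(-y)


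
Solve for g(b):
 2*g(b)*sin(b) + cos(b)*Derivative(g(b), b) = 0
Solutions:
 g(b) = C1*cos(b)^2


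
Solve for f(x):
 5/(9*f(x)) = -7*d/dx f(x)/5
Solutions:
 f(x) = -sqrt(C1 - 350*x)/21
 f(x) = sqrt(C1 - 350*x)/21


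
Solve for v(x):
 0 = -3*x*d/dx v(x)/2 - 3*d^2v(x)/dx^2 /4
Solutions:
 v(x) = C1 + C2*erf(x)


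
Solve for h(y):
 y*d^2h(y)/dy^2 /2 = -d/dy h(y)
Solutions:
 h(y) = C1 + C2/y


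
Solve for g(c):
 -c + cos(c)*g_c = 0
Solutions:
 g(c) = C1 + Integral(c/cos(c), c)


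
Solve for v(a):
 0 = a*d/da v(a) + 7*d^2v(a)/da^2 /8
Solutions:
 v(a) = C1 + C2*erf(2*sqrt(7)*a/7)


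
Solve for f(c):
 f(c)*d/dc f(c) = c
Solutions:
 f(c) = -sqrt(C1 + c^2)
 f(c) = sqrt(C1 + c^2)


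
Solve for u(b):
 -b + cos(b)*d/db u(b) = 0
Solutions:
 u(b) = C1 + Integral(b/cos(b), b)


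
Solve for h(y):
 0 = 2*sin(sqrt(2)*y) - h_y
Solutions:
 h(y) = C1 - sqrt(2)*cos(sqrt(2)*y)


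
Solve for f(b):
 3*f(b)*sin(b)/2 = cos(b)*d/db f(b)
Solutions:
 f(b) = C1/cos(b)^(3/2)


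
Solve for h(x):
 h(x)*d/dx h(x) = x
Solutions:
 h(x) = -sqrt(C1 + x^2)
 h(x) = sqrt(C1 + x^2)
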